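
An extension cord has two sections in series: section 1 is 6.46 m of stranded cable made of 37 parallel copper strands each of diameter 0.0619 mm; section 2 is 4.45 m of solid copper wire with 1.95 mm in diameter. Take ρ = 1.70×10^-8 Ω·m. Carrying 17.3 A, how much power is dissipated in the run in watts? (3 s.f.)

Section 1: A_strand = π(3.0950e-05)² = 3.009e-09 m²; R₁ = ρL/(N·A_s) = (1.70×10^-8)(6.46)/(37×3.009e-09) = 0.9863 Ω
Section 2: A = π(d/2)² = π(9.7500e-04 m)² = 2.986e-06 m²
R₂ = (1.70×10^-8)(4.45)/(2.986e-06) = 0.02533 Ω
R = R₁ + R₂ = 1.012 Ω
P = I²R = (17.3)² × 1.012 = 303 W

303 W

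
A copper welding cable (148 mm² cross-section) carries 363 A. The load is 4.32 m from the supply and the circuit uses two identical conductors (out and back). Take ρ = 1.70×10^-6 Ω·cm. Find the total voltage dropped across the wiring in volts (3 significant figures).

ρ = 1.70×10^-6 Ω·cm = 1.70×10^-8 Ω·m
A = 148 mm² = 1.480e-04 m²
Total conductor length (both ways) L = 2 × 4.32 = 8.64 m
R = ρL/A = (1.70×10^-8)(8.64)/(1.480e-04) = 9.924×10^-4 Ω
V = IR = 363 × 9.924×10^-4 = 0.360 V

0.360 V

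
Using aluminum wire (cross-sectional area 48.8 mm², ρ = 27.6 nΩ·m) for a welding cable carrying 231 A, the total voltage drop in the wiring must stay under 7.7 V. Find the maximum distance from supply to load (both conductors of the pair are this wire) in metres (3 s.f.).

29.5 m

ρ = 27.6 nΩ·m = 2.76×10^-8 Ω·m
A = 48.8 mm² = 4.880e-05 m²
L_max = V_max·A/(2·ρI) = (7.7)(4.880e-05)/(2×2.76×10^-8×231) = 29.5 m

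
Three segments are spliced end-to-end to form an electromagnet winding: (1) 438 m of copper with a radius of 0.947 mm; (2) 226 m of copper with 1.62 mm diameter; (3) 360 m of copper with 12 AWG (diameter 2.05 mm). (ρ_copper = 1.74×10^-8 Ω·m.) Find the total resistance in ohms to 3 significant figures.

Seg 1: A = πr² = π(9.4700e-04 m)² = 2.817e-06 m²
R_1 = (1.74×10^-8)(438)/(2.817e-06) = 2.705 Ω
Seg 2: A = π(d/2)² = π(8.1000e-04 m)² = 2.061e-06 m²
R_2 = (1.74×10^-8)(226)/(2.061e-06) = 1.908 Ω
Seg 3: A = π(2.05/2 mm)² = π(1.0250e-03 m)² = 3.301e-06 m²
R_3 = (1.74×10^-8)(360)/(3.301e-06) = 1.898 Ω
R_total = R_1 + R_2 + R_3 = 6.51 Ω

6.51 Ω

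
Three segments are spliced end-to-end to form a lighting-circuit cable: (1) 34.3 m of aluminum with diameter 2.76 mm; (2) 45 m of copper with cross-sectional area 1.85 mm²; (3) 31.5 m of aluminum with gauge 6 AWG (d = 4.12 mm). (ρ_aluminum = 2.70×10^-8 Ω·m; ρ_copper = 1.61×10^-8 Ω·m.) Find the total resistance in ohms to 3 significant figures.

Seg 1: A = π(d/2)² = π(1.3800e-03 m)² = 5.983e-06 m²
R_1 = (2.70×10^-8)(34.3)/(5.983e-06) = 0.1548 Ω
Seg 2: A = 1.85 mm² = 1.850e-06 m²
R_2 = (1.61×10^-8)(45)/(1.850e-06) = 0.3916 Ω
Seg 3: A = π(4.12/2 mm)² = π(2.0600e-03 m)² = 1.333e-05 m²
R_3 = (2.70×10^-8)(31.5)/(1.333e-05) = 0.0638 Ω
R_total = R_1 + R_2 + R_3 = 0.610 Ω

0.610 Ω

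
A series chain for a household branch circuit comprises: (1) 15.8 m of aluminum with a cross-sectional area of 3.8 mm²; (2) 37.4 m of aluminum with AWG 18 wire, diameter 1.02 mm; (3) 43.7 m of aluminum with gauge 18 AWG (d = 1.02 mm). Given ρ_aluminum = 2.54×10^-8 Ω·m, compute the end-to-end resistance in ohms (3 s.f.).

2.63 Ω

Seg 1: A = 3.8 mm² = 3.800e-06 m²
R_1 = (2.54×10^-8)(15.8)/(3.800e-06) = 0.1056 Ω
Seg 2: A = π(1.02/2 mm)² = π(5.1000e-04 m)² = 8.171e-07 m²
R_2 = (2.54×10^-8)(37.4)/(8.171e-07) = 1.163 Ω
Seg 3: A = π(1.02/2 mm)² = π(5.1000e-04 m)² = 8.171e-07 m²
R_3 = (2.54×10^-8)(43.7)/(8.171e-07) = 1.358 Ω
R_total = R_1 + R_2 + R_3 = 2.63 Ω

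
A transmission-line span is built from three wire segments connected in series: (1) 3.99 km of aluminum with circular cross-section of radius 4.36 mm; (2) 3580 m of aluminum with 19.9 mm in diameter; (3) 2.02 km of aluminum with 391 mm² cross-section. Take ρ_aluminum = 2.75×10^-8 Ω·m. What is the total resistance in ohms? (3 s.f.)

2.30 Ω

Seg 1: A = πr² = π(4.3600e-03 m)² = 5.972e-05 m²
R_1 = (2.75×10^-8)(3990)/(5.972e-05) = 1.837 Ω
Seg 2: A = π(d/2)² = π(9.9500e-03 m)² = 3.110e-04 m²
R_2 = (2.75×10^-8)(3580)/(3.110e-04) = 0.3165 Ω
Seg 3: A = 391 mm² = 3.910e-04 m²
R_3 = (2.75×10^-8)(2020)/(3.910e-04) = 0.1421 Ω
R_total = R_1 + R_2 + R_3 = 2.30 Ω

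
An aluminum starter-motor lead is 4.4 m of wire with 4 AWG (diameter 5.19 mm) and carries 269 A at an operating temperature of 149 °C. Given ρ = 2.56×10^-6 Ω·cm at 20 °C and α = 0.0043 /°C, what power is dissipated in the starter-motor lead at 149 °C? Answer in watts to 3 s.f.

ρ = 2.56×10^-6 Ω·cm = 2.56×10^-8 Ω·m
A = π(5.19/2 mm)² = π(2.5950e-03 m)² = 2.116e-05 m²
R₍20₎ = ρL/A = (2.56×10^-8)(4.4)/(2.116e-05) = 0.005324 Ω
R₍149₎ = R₍20₎(1 + αΔT) = 0.005324 × (1 + 0.0043×129) = 0.008278 Ω
P = I²R = (269)² × 0.008278 = 599 W

599 W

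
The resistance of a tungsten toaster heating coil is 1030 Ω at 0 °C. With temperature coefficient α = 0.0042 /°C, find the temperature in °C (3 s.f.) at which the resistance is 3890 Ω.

661 °C

R = R₀(1 + α(T − T₀)) ⇒ T = T₀ + (R/R₀ − 1)/α
T = 0 + (3890/1030 − 1)/0.0042 = 0 + (2.777)/0.0042 = 661 °C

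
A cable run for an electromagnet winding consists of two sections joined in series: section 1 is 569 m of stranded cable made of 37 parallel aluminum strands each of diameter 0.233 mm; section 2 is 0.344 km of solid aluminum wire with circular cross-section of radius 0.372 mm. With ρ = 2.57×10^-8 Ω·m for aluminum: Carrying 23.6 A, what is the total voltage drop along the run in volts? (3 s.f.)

Section 1: A_strand = π(1.1650e-04)² = 4.264e-08 m²; R₁ = ρL/(N·A_s) = (2.57×10^-8)(569)/(37×4.264e-08) = 9.269 Ω
Section 2: A = πr² = π(3.7200e-04 m)² = 4.347e-07 m²
R₂ = (2.57×10^-8)(344)/(4.347e-07) = 20.34 Ω
R = R₁ + R₂ = 29.6 Ω
V = IR = 23.6 × 29.6 = 699 V

699 V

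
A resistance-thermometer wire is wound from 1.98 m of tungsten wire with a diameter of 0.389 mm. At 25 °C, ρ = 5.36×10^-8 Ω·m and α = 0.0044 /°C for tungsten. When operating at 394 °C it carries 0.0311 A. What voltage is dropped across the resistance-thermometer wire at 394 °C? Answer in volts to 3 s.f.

A = π(d/2)² = π(1.9450e-04 m)² = 1.188e-07 m²
R₍25₎ = ρL/A = (5.36×10^-8)(1.98)/(1.188e-07) = 0.893 Ω
R₍394₎ = R₍25₎(1 + αΔT) = 0.893 × (1 + 0.0044×369) = 2.343 Ω
V = IR = 0.0311 × 2.343 = 0.0729 V

0.0729 V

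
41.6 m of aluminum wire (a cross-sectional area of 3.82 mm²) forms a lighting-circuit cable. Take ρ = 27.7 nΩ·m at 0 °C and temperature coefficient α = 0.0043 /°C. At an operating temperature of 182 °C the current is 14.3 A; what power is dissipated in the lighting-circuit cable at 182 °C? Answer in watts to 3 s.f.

110 W

ρ = 27.7 nΩ·m = 2.77×10^-8 Ω·m
A = 3.82 mm² = 3.820e-06 m²
R₍0₎ = ρL/A = (2.77×10^-8)(41.6)/(3.820e-06) = 0.3017 Ω
R₍182₎ = R₍0₎(1 + αΔT) = 0.3017 × (1 + 0.0043×182) = 0.5377 Ω
P = I²R = (14.3)² × 0.5377 = 110 W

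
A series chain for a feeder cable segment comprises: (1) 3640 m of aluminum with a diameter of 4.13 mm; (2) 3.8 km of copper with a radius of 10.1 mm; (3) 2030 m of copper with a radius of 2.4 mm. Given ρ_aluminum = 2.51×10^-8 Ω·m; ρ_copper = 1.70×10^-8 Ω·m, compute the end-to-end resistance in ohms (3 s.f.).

8.93 Ω

Seg 1: A = π(d/2)² = π(2.0650e-03 m)² = 1.340e-05 m²
R_1 = (2.51×10^-8)(3640)/(1.340e-05) = 6.82 Ω
Seg 2: A = πr² = π(1.0100e-02 m)² = 3.205e-04 m²
R_2 = (1.70×10^-8)(3800)/(3.205e-04) = 0.2016 Ω
Seg 3: A = πr² = π(2.4000e-03 m)² = 1.810e-05 m²
R_3 = (1.70×10^-8)(2030)/(1.810e-05) = 1.907 Ω
R_total = R_1 + R_2 + R_3 = 8.93 Ω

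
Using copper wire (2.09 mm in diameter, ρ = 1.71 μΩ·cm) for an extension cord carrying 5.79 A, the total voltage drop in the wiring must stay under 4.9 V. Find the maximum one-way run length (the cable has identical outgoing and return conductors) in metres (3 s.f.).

ρ = 1.71 μΩ·cm = 1.71×10^-8 Ω·m
A = π(d/2)² = π(1.0450e-03 m)² = 3.431e-06 m²
L_max = V_max·A/(2·ρI) = (4.9)(3.431e-06)/(2×1.71×10^-8×5.79) = 84.9 m

84.9 m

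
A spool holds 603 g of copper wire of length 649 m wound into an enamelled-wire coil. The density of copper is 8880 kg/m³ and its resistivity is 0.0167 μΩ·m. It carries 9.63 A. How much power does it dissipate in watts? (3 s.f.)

ρ = 0.0167 μΩ·m = 1.67×10^-8 Ω·m
A = m/(density·L) = 0.603/(8880×649) = 1.0463e-07 m²
R = ρL/A = (1.67×10^-8)(649)/(1.0463e-07) = 103.6 Ω
P = I²R = (9.63)² × 103.6 = 9610 W

9610 W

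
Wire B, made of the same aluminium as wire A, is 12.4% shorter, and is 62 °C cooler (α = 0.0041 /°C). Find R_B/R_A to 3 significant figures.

R ∝ ρL/d² with ρ ∝ (1+αΔT), so R_B/R_A = (1 − 12.4/100) × (1 − 0.0041×62)
= 0.876 × 0.7458 = 0.653

0.653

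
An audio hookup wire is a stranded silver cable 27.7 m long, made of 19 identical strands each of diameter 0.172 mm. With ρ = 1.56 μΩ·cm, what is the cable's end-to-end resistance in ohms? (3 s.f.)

0.979 Ω

ρ = 1.56 μΩ·cm = 1.56×10^-8 Ω·m
A_strand = π(8.6000e-05 m)² = 2.324e-08 m²
R_strand = ρL/A = (1.56×10^-8)(27.7)/(2.324e-08) = 18.6 Ω
R_total = R_strand/N = 18.6/19 = 0.979 Ω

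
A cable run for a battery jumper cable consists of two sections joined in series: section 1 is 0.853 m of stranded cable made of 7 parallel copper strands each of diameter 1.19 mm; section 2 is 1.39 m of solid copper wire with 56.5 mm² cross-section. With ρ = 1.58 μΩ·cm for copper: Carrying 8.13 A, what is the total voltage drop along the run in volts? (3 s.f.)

0.0172 V

ρ = 1.58 μΩ·cm = 1.58×10^-8 Ω·m
Section 1: A_strand = π(5.9500e-04)² = 1.112e-06 m²; R₁ = ρL/(N·A_s) = (1.58×10^-8)(0.853)/(7×1.112e-06) = 0.001731 Ω
Section 2: A = 56.5 mm² = 5.650e-05 m²
R₂ = (1.58×10^-8)(1.39)/(5.650e-05) = 3.887×10^-4 Ω
R = R₁ + R₂ = 0.00212 Ω
V = IR = 8.13 × 0.00212 = 0.0172 V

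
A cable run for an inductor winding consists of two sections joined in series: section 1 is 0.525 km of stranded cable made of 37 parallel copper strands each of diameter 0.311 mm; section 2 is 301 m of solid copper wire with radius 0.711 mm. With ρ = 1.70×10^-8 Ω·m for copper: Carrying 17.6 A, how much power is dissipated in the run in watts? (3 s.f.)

Section 1: A_strand = π(1.5550e-04)² = 7.596e-08 m²; R₁ = ρL/(N·A_s) = (1.70×10^-8)(525)/(37×7.596e-08) = 3.175 Ω
Section 2: A = πr² = π(7.1100e-04 m)² = 1.588e-06 m²
R₂ = (1.70×10^-8)(301)/(1.588e-06) = 3.222 Ω
R = R₁ + R₂ = 6.397 Ω
P = I²R = (17.6)² × 6.397 = 1980 W

1980 W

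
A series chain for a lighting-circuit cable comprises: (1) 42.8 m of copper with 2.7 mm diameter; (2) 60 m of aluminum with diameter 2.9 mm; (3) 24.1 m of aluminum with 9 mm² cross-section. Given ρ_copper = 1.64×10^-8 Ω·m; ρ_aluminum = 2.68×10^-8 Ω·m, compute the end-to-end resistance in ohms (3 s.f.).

0.438 Ω

Seg 1: A = π(d/2)² = π(1.3500e-03 m)² = 5.726e-06 m²
R_1 = (1.64×10^-8)(42.8)/(5.726e-06) = 0.1226 Ω
Seg 2: A = π(d/2)² = π(1.4500e-03 m)² = 6.605e-06 m²
R_2 = (2.68×10^-8)(60)/(6.605e-06) = 0.2434 Ω
Seg 3: A = 9 mm² = 9.000e-06 m²
R_3 = (2.68×10^-8)(24.1)/(9.000e-06) = 0.07176 Ω
R_total = R_1 + R_2 + R_3 = 0.438 Ω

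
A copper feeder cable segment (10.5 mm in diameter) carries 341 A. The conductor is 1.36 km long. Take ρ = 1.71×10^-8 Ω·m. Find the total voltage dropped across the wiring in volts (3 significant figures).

A = π(d/2)² = π(5.2500e-03 m)² = 8.659e-05 m²
R = ρL/A = (1.71×10^-8)(1360)/(8.659e-05) = 0.2686 Ω
V = IR = 341 × 0.2686 = 91.6 V

91.6 V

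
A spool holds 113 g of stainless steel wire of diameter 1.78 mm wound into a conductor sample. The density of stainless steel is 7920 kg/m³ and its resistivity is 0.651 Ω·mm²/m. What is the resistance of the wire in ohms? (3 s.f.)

1.50 Ω

ρ = 0.651 Ω·mm²/m = 6.51×10^-7 Ω·m
A = π(d/2)² = π(8.9000e-04 m)² = 2.4885e-06 m²
L = m/(density·A) = 0.113/(7920×2.4885e-06) = 5.734 m
R = ρL/A = (6.51×10^-7)(5.734)/(2.4885e-06) = 1.50 Ω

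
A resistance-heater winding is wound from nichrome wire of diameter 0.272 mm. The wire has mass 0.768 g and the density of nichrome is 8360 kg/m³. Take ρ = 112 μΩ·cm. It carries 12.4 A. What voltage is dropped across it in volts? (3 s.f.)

378 V

ρ = 112 μΩ·cm = 1.12×10^-6 Ω·m
A = π(d/2)² = π(1.3600e-04 m)² = 5.8107e-08 m²
L = m/(density·A) = 7.680×10^-4/(8360×5.8107e-08) = 1.581 m
R = ρL/A = (1.12×10^-6)(1.581)/(5.8107e-08) = 30.47 Ω
V = IR = 12.4 × 30.47 = 378 V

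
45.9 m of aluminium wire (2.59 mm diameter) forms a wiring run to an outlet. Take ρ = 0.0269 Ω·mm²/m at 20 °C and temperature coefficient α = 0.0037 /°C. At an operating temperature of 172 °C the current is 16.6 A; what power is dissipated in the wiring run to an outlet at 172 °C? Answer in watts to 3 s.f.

101 W

ρ = 0.0269 Ω·mm²/m = 2.69×10^-8 Ω·m
A = π(d/2)² = π(1.2950e-03 m)² = 5.269e-06 m²
R₍20₎ = ρL/A = (2.69×10^-8)(45.9)/(5.269e-06) = 0.2344 Ω
R₍172₎ = R₍20₎(1 + αΔT) = 0.2344 × (1 + 0.0037×152) = 0.3662 Ω
P = I²R = (16.6)² × 0.3662 = 101 W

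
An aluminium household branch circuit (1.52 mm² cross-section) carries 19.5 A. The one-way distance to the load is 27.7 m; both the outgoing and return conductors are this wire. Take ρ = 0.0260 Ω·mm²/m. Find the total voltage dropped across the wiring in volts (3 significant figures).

ρ = 0.0260 Ω·mm²/m = 2.60×10^-8 Ω·m
A = 1.52 mm² = 1.520e-06 m²
Total conductor length (both ways) L = 2 × 27.7 = 55.4 m
R = ρL/A = (2.60×10^-8)(55.4)/(1.520e-06) = 0.9476 Ω
V = IR = 19.5 × 0.9476 = 18.5 V

18.5 V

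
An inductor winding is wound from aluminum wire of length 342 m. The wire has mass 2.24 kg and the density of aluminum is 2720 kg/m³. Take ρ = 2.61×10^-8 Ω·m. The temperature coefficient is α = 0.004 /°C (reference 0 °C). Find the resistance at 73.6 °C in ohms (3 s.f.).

A = m/(density·L) = 2.24/(2720×342) = 2.4080e-06 m²
R = ρL/A = (2.61×10^-8)(342)/(2.4080e-06) = 3.707 Ω
R(73.6 °C) = 3.707 × (1 + 0.004×73.6) = 4.80 Ω

4.80 Ω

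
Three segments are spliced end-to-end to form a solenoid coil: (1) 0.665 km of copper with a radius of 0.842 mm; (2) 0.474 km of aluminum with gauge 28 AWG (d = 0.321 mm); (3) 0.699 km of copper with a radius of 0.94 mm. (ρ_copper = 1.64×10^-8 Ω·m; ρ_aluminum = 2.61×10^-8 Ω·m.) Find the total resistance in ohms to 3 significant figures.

162 Ω

Seg 1: A = πr² = π(8.4200e-04 m)² = 2.227e-06 m²
R_1 = (1.64×10^-8)(665)/(2.227e-06) = 4.897 Ω
Seg 2: A = π(0.321/2 mm)² = π(1.6050e-04 m)² = 8.093e-08 m²
R_2 = (2.61×10^-8)(474)/(8.093e-08) = 152.9 Ω
Seg 3: A = πr² = π(9.4000e-04 m)² = 2.776e-06 m²
R_3 = (1.64×10^-8)(699)/(2.776e-06) = 4.13 Ω
R_total = R_1 + R_2 + R_3 = 162 Ω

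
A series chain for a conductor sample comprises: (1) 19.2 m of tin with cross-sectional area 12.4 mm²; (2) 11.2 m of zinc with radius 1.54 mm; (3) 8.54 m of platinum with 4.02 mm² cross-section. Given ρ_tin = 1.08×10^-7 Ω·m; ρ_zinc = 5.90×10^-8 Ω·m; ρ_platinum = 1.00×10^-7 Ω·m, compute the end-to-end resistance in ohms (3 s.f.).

Seg 1: A = 12.4 mm² = 1.240e-05 m²
R_1 = (1.08×10^-7)(19.2)/(1.240e-05) = 0.1672 Ω
Seg 2: A = πr² = π(1.5400e-03 m)² = 7.451e-06 m²
R_2 = (5.90×10^-8)(11.2)/(7.451e-06) = 0.08869 Ω
Seg 3: A = 4.02 mm² = 4.020e-06 m²
R_3 = (1.00×10^-7)(8.54)/(4.020e-06) = 0.2124 Ω
R_total = R_1 + R_2 + R_3 = 0.468 Ω

0.468 Ω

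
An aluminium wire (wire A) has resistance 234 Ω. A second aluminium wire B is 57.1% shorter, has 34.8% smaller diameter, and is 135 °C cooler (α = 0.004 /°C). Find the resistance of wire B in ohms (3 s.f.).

R ∝ ρL/d² with ρ ∝ (1+αΔT), so R_B/R_A = (1 − 57.1/100) × (1 − 34.8/100)⁻² × (1 − 0.004×135)
= 0.429 × 2.352 × 0.46 = 0.4642
R_B = 0.4642 × 234 = 109 Ω

109 Ω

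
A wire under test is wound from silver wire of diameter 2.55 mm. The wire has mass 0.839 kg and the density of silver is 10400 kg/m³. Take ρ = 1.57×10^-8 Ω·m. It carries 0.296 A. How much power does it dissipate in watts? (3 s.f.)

A = π(d/2)² = π(1.2750e-03 m)² = 5.1071e-06 m²
L = m/(density·A) = 0.839/(10400×5.1071e-06) = 15.8 m
R = ρL/A = (1.57×10^-8)(15.8)/(5.1071e-06) = 0.04856 Ω
P = I²R = (0.296)² × 0.04856 = 0.00425 W

0.00425 W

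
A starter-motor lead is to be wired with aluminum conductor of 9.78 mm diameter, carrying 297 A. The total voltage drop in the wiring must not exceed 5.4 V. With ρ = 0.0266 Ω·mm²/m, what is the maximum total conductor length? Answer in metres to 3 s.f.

ρ = 0.0266 Ω·mm²/m = 2.66×10^-8 Ω·m
A = π(d/2)² = π(4.8900e-03 m)² = 7.512e-05 m²
L_max = V_max·A/(1·ρI) = (5.4)(7.512e-05)/(2.66×10^-8×297) = 51.3 m

51.3 m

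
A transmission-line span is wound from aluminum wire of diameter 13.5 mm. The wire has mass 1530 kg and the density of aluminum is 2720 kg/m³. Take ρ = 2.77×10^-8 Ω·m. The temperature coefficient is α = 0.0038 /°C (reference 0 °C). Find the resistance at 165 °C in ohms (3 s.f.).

A = π(d/2)² = π(6.7500e-03 m)² = 1.4314e-04 m²
L = m/(density·A) = 1530/(2720×1.4314e-04) = 3930 m
R = ρL/A = (2.77×10^-8)(3930)/(1.4314e-04) = 0.7605 Ω
R(165 °C) = 0.7605 × (1 + 0.0038×165) = 1.24 Ω

1.24 Ω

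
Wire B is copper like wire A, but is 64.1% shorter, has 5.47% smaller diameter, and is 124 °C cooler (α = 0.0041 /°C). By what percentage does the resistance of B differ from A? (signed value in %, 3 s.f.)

R ∝ ρL/d² with ρ ∝ (1+αΔT), so R_B/R_A = (1 − 64.1/100) × (1 − 5.47/100)⁻² × (1 − 0.0041×124)
= 0.359 × 1.119 × 0.4916 = 0.1975
(R_B − R_A)/R_A = 0.1975 − 1 = -80.3%

-80.3%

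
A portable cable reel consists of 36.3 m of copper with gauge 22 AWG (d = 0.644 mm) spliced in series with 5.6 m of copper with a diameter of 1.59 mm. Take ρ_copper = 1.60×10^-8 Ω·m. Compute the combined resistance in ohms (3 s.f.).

Segment 1: A = π(0.644/2 mm)² = π(3.2200e-04 m)² = 3.257e-07 m²
R₁ = ρL/A = (1.60×10^-8)(36.3)/(3.257e-07) = 1.783 Ω
Segment 2: A = π(d/2)² = π(7.9500e-04 m)² = 1.986e-06 m²
R₂ = (1.60×10^-8)(5.6)/(1.986e-06) = 0.04513 Ω
R = R₁ + R₂ = 1.83 Ω

1.83 Ω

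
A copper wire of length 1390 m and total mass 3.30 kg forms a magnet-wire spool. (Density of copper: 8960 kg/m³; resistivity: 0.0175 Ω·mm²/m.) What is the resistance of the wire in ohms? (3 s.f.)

91.8 Ω

ρ = 0.0175 Ω·mm²/m = 1.75×10^-8 Ω·m
A = m/(density·L) = 3.3/(8960×1390) = 2.6497e-07 m²
R = ρL/A = (1.75×10^-8)(1390)/(2.6497e-07) = 91.8 Ω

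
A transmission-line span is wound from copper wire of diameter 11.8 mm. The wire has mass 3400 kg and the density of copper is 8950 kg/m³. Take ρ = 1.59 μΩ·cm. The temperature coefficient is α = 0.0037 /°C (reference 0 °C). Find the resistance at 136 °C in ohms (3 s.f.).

ρ = 1.59 μΩ·cm = 1.59×10^-8 Ω·m
A = π(d/2)² = π(5.9000e-03 m)² = 1.0936e-04 m²
L = m/(density·A) = 3400/(8950×1.0936e-04) = 3474 m
R = ρL/A = (1.59×10^-8)(3474)/(1.0936e-04) = 0.5051 Ω
R(136 °C) = 0.5051 × (1 + 0.0037×136) = 0.759 Ω

0.759 Ω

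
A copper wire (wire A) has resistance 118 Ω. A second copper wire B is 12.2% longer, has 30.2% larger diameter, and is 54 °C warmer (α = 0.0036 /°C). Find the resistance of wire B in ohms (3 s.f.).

R ∝ ρL/d² with ρ ∝ (1+αΔT), so R_B/R_A = (1 + 12.2/100) × (1 + 30.2/100)⁻² × (1 + 0.0036×54)
= 1.122 × 0.5899 × 1.194 = 0.7905
R_B = 0.7905 × 118 = 93.3 Ω

93.3 Ω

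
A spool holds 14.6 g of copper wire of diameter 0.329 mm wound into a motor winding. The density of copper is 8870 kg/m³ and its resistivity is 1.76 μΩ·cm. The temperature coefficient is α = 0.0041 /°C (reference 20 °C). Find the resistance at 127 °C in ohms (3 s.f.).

5.77 Ω

ρ = 1.76 μΩ·cm = 1.76×10^-8 Ω·m
A = π(d/2)² = π(1.6450e-04 m)² = 8.5012e-08 m²
L = m/(density·A) = 0.0146/(8870×8.5012e-08) = 19.36 m
R = ρL/A = (1.76×10^-8)(19.36)/(8.5012e-08) = 4.008 Ω
R(127 °C) = 4.008 × (1 + 0.0041×107) = 5.77 Ω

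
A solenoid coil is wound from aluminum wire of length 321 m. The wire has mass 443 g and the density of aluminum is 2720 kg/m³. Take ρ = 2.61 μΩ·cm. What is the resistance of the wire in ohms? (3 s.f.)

ρ = 2.61 μΩ·cm = 2.61×10^-8 Ω·m
A = m/(density·L) = 0.443/(2720×321) = 5.0738e-07 m²
R = ρL/A = (2.61×10^-8)(321)/(5.0738e-07) = 16.5 Ω

16.5 Ω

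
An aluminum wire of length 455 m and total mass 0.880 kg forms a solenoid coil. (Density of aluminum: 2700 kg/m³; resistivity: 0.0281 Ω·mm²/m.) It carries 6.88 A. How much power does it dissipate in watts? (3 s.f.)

845 W

ρ = 0.0281 Ω·mm²/m = 2.81×10^-8 Ω·m
A = m/(density·L) = 0.88/(2700×455) = 7.1632e-07 m²
R = ρL/A = (2.81×10^-8)(455)/(7.1632e-07) = 17.85 Ω
P = I²R = (6.88)² × 17.85 = 845 W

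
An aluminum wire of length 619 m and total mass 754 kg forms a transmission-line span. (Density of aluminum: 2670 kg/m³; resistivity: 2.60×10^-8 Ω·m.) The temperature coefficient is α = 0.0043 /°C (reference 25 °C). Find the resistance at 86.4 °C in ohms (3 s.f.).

0.0446 Ω

A = m/(density·L) = 754/(2670×619) = 4.5621e-04 m²
R = ρL/A = (2.60×10^-8)(619)/(4.5621e-04) = 0.03528 Ω
R(86.4 °C) = 0.03528 × (1 + 0.0043×61.4) = 0.0446 Ω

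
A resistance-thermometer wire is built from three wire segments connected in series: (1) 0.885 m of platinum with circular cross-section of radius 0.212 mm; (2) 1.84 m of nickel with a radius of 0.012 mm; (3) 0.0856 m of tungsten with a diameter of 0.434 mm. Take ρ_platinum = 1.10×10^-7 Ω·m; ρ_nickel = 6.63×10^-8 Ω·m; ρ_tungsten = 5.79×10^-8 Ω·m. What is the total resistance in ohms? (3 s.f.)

270 Ω

Seg 1: A = πr² = π(2.1200e-04 m)² = 1.412e-07 m²
R_1 = (1.10×10^-7)(0.885)/(1.412e-07) = 0.6895 Ω
Seg 2: A = πr² = π(1.2000e-05 m)² = 4.524e-10 m²
R_2 = (6.63×10^-8)(1.84)/(4.524e-10) = 269.7 Ω
Seg 3: A = π(d/2)² = π(2.1700e-04 m)² = 1.479e-07 m²
R_3 = (5.79×10^-8)(0.0856)/(1.479e-07) = 0.0335 Ω
R_total = R_1 + R_2 + R_3 = 270 Ω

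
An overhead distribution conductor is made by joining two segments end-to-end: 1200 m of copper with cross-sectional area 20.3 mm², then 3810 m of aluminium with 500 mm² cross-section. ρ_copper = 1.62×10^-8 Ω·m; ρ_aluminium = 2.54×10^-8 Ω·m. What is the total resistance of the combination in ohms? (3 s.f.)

Segment 1: A = 20.3 mm² = 2.030e-05 m²
R₁ = ρL/A = (1.62×10^-8)(1200)/(2.030e-05) = 0.9576 Ω
Segment 2: A = 500 mm² = 5.000e-04 m²
R₂ = (2.54×10^-8)(3810)/(5.000e-04) = 0.1935 Ω
R = R₁ + R₂ = 1.15 Ω

1.15 Ω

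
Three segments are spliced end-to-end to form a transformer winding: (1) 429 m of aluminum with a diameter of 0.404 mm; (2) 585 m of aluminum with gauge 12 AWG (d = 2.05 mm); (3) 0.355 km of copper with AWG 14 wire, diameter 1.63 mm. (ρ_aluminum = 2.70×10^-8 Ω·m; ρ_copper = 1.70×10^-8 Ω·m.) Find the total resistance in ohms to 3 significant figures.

Seg 1: A = π(d/2)² = π(2.0200e-04 m)² = 1.282e-07 m²
R_1 = (2.70×10^-8)(429)/(1.282e-07) = 90.36 Ω
Seg 2: A = π(2.05/2 mm)² = π(1.0250e-03 m)² = 3.301e-06 m²
R_2 = (2.70×10^-8)(585)/(3.301e-06) = 4.785 Ω
Seg 3: A = π(1.63/2 mm)² = π(8.1500e-04 m)² = 2.087e-06 m²
R_3 = (1.70×10^-8)(355)/(2.087e-06) = 2.892 Ω
R_total = R_1 + R_2 + R_3 = 98.0 Ω

98.0 Ω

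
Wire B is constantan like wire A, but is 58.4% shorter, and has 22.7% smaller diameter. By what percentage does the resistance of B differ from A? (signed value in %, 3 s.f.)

R ∝ L/d², so R_B/R_A = (1 − 58.4/100) × (1 − 22.7/100)⁻²
= 0.416 × 1.674 = 0.6962
(R_B − R_A)/R_A = 0.6962 − 1 = -30.4%

-30.4%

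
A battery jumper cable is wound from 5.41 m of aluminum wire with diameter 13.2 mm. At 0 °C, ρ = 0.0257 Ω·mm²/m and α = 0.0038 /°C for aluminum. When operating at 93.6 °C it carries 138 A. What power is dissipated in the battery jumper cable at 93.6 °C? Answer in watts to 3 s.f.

26.2 W

ρ = 0.0257 Ω·mm²/m = 2.57×10^-8 Ω·m
A = π(d/2)² = π(6.6000e-03 m)² = 1.368e-04 m²
R₍0₎ = ρL/A = (2.57×10^-8)(5.41)/(1.368e-04) = 0.001016 Ω
R₍93.6₎ = R₍0₎(1 + αΔT) = 0.001016 × (1 + 0.0038×93.6) = 0.001377 Ω
P = I²R = (138)² × 0.001377 = 26.2 W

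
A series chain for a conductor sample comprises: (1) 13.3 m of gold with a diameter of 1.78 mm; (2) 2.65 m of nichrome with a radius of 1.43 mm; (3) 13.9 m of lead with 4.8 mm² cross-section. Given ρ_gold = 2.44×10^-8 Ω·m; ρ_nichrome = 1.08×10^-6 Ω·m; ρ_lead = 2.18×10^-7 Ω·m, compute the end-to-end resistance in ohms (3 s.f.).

1.21 Ω

Seg 1: A = π(d/2)² = π(8.9000e-04 m)² = 2.488e-06 m²
R_1 = (2.44×10^-8)(13.3)/(2.488e-06) = 0.1304 Ω
Seg 2: A = πr² = π(1.4300e-03 m)² = 6.424e-06 m²
R_2 = (1.08×10^-6)(2.65)/(6.424e-06) = 0.4455 Ω
Seg 3: A = 4.8 mm² = 4.800e-06 m²
R_3 = (2.18×10^-7)(13.9)/(4.800e-06) = 0.6313 Ω
R_total = R_1 + R_2 + R_3 = 1.21 Ω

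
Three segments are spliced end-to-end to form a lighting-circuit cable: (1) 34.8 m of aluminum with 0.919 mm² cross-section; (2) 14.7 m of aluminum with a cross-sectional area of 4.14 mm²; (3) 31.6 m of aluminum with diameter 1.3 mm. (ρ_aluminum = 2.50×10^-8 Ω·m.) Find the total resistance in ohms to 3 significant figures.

1.63 Ω

Seg 1: A = 0.919 mm² = 9.190e-07 m²
R_1 = (2.50×10^-8)(34.8)/(9.190e-07) = 0.9467 Ω
Seg 2: A = 4.14 mm² = 4.140e-06 m²
R_2 = (2.50×10^-8)(14.7)/(4.140e-06) = 0.08877 Ω
Seg 3: A = π(d/2)² = π(6.5000e-04 m)² = 1.327e-06 m²
R_3 = (2.50×10^-8)(31.6)/(1.327e-06) = 0.5952 Ω
R_total = R_1 + R_2 + R_3 = 1.63 Ω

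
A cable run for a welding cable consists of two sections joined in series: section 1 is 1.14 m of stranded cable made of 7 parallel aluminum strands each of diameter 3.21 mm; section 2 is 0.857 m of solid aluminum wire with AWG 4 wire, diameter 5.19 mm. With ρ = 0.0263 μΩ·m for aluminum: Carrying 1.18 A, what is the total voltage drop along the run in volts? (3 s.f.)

ρ = 0.0263 μΩ·m = 2.63×10^-8 Ω·m
Section 1: A_strand = π(1.6050e-03)² = 8.093e-06 m²; R₁ = ρL/(N·A_s) = (2.63×10^-8)(1.14)/(7×8.093e-06) = 5.293×10^-4 Ω
Section 2: A = π(5.19/2 mm)² = π(2.5950e-03 m)² = 2.116e-05 m²
R₂ = (2.63×10^-8)(0.857)/(2.116e-05) = 0.001065 Ω
R = R₁ + R₂ = 0.001595 Ω
V = IR = 1.18 × 0.001595 = 0.00188 V

0.00188 V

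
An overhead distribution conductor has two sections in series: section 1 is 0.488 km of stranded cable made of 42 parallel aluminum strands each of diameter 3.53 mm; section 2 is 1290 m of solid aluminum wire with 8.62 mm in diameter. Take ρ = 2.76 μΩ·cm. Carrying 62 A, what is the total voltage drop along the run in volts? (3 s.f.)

ρ = 2.76 μΩ·cm = 2.76×10^-8 Ω·m
Section 1: A_strand = π(1.7650e-03)² = 9.787e-06 m²; R₁ = ρL/(N·A_s) = (2.76×10^-8)(488)/(42×9.787e-06) = 0.03277 Ω
Section 2: A = π(d/2)² = π(4.3100e-03 m)² = 5.836e-05 m²
R₂ = (2.76×10^-8)(1290)/(5.836e-05) = 0.6101 Ω
R = R₁ + R₂ = 0.6429 Ω
V = IR = 62 × 0.6429 = 39.9 V

39.9 V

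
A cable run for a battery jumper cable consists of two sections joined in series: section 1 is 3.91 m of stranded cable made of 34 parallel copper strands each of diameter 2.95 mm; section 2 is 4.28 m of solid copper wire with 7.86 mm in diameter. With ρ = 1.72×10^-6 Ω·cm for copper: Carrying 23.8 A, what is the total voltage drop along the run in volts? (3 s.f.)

ρ = 1.72×10^-6 Ω·cm = 1.72×10^-8 Ω·m
Section 1: A_strand = π(1.4750e-03)² = 6.835e-06 m²; R₁ = ρL/(N·A_s) = (1.72×10^-8)(3.91)/(34×6.835e-06) = 2.894×10^-4 Ω
Section 2: A = π(d/2)² = π(3.9300e-03 m)² = 4.852e-05 m²
R₂ = (1.72×10^-8)(4.28)/(4.852e-05) = 0.001517 Ω
R = R₁ + R₂ = 0.001807 Ω
V = IR = 23.8 × 0.001807 = 0.0430 V

0.0430 V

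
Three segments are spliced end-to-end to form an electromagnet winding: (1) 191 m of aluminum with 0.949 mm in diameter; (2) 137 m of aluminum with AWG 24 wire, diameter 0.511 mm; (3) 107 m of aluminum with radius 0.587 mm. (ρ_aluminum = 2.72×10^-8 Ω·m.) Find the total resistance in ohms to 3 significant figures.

28.2 Ω

Seg 1: A = π(d/2)² = π(4.7450e-04 m)² = 7.073e-07 m²
R_1 = (2.72×10^-8)(191)/(7.073e-07) = 7.345 Ω
Seg 2: A = π(0.511/2 mm)² = π(2.5550e-04 m)² = 2.051e-07 m²
R_2 = (2.72×10^-8)(137)/(2.051e-07) = 18.17 Ω
Seg 3: A = πr² = π(5.8700e-04 m)² = 1.082e-06 m²
R_3 = (2.72×10^-8)(107)/(1.082e-06) = 2.689 Ω
R_total = R_1 + R_2 + R_3 = 28.2 Ω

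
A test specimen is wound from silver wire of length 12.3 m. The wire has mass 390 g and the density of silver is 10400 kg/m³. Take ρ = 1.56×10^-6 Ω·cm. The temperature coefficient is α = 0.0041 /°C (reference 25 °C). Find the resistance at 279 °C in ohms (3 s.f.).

ρ = 1.56×10^-6 Ω·cm = 1.56×10^-8 Ω·m
A = m/(density·L) = 0.39/(10400×12.3) = 3.0488e-06 m²
R = ρL/A = (1.56×10^-8)(12.3)/(3.0488e-06) = 0.06294 Ω
R(279 °C) = 0.06294 × (1 + 0.0041×254) = 0.128 Ω

0.128 Ω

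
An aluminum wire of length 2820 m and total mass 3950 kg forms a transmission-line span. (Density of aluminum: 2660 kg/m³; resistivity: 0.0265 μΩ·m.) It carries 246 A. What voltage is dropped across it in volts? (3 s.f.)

ρ = 0.0265 μΩ·m = 2.65×10^-8 Ω·m
A = m/(density·L) = 3950/(2660×2820) = 5.2658e-04 m²
R = ρL/A = (2.65×10^-8)(2820)/(5.2658e-04) = 0.1419 Ω
V = IR = 246 × 0.1419 = 34.9 V

34.9 V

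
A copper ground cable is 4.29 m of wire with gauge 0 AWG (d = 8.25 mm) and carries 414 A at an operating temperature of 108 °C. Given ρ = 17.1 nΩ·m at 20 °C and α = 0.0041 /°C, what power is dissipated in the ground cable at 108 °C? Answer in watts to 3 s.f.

320 W

ρ = 17.1 nΩ·m = 1.71×10^-8 Ω·m
A = π(8.25/2 mm)² = π(4.1250e-03 m)² = 5.346e-05 m²
R₍20₎ = ρL/A = (1.71×10^-8)(4.29)/(5.346e-05) = 0.001372 Ω
R₍108₎ = R₍20₎(1 + αΔT) = 0.001372 × (1 + 0.0041×88) = 0.001867 Ω
P = I²R = (414)² × 0.001867 = 320 W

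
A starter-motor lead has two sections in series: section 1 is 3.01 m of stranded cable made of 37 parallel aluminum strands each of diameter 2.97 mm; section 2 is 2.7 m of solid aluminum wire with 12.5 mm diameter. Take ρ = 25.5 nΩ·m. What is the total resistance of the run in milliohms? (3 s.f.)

ρ = 25.5 nΩ·m = 2.55×10^-8 Ω·m
Section 1: A_strand = π(1.4850e-03)² = 6.928e-06 m²; R₁ = ρL/(N·A_s) = (2.55×10^-8)(3.01)/(37×6.928e-06) = 2.994×10^-4 Ω
Section 2: A = π(d/2)² = π(6.2500e-03 m)² = 1.227e-04 m²
R₂ = (2.55×10^-8)(2.7)/(1.227e-04) = 5.610×10^-4 Ω
R = R₁ + R₂ = 0.860 mΩ

0.860 mΩ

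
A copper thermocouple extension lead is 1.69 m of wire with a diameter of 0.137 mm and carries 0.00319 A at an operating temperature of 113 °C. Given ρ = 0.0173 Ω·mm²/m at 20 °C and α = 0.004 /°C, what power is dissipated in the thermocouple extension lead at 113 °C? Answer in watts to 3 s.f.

2.77×10^-5 W

ρ = 0.0173 Ω·mm²/m = 1.73×10^-8 Ω·m
A = π(d/2)² = π(6.8500e-05 m)² = 1.474e-08 m²
R₍20₎ = ρL/A = (1.73×10^-8)(1.69)/(1.474e-08) = 1.983 Ω
R₍113₎ = R₍20₎(1 + αΔT) = 1.983 × (1 + 0.004×93) = 2.721 Ω
P = I²R = (0.00319)² × 2.721 = 2.77×10^-5 W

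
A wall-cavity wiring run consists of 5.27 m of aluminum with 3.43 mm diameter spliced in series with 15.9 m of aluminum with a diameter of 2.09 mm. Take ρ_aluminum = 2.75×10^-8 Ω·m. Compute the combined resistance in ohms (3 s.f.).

0.143 Ω

Segment 1: A = π(d/2)² = π(1.7150e-03 m)² = 9.240e-06 m²
R₁ = ρL/A = (2.75×10^-8)(5.27)/(9.240e-06) = 0.01568 Ω
Segment 2: A = π(d/2)² = π(1.0450e-03 m)² = 3.431e-06 m²
R₂ = (2.75×10^-8)(15.9)/(3.431e-06) = 0.1275 Ω
R = R₁ + R₂ = 0.143 Ω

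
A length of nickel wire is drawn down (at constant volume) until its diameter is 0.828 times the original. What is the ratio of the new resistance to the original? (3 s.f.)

Volume constant ⇒ L' = L/r² with r = 0.828. R' = ρL'/A' = ρ(L/r²)/(πr²d₀²/4) = R/r⁴.
Factor = 2.13

2.13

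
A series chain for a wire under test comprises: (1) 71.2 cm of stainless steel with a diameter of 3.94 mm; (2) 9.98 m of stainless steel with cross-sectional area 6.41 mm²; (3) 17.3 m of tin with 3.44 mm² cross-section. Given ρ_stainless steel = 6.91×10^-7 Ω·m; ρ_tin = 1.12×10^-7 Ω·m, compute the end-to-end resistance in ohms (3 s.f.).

Seg 1: A = π(d/2)² = π(1.9700e-03 m)² = 1.219e-05 m²
R_1 = (6.91×10^-7)(0.712)/(1.219e-05) = 0.04035 Ω
Seg 2: A = 6.41 mm² = 6.410e-06 m²
R_2 = (6.91×10^-7)(9.98)/(6.410e-06) = 1.076 Ω
Seg 3: A = 3.44 mm² = 3.440e-06 m²
R_3 = (1.12×10^-7)(17.3)/(3.440e-06) = 0.5633 Ω
R_total = R_1 + R_2 + R_3 = 1.68 Ω

1.68 Ω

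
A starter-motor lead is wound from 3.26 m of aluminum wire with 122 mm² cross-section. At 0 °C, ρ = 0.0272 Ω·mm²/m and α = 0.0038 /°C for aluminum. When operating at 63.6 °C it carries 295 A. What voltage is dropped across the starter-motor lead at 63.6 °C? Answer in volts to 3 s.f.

ρ = 0.0272 Ω·mm²/m = 2.72×10^-8 Ω·m
A = 122 mm² = 1.220e-04 m²
R₍0₎ = ρL/A = (2.72×10^-8)(3.26)/(1.220e-04) = 7.268×10^-4 Ω
R₍63.6₎ = R₍0₎(1 + αΔT) = 7.268×10^-4 × (1 + 0.0038×63.6) = 9.025×10^-4 Ω
V = IR = 295 × 9.025×10^-4 = 0.266 V

0.266 V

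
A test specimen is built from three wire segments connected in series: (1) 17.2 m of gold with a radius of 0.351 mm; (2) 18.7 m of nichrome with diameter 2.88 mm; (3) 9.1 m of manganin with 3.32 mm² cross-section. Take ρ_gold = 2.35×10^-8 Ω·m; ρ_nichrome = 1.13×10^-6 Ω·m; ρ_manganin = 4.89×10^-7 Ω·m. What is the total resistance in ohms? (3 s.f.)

Seg 1: A = πr² = π(3.5100e-04 m)² = 3.870e-07 m²
R_1 = (2.35×10^-8)(17.2)/(3.870e-07) = 1.044 Ω
Seg 2: A = π(d/2)² = π(1.4400e-03 m)² = 6.514e-06 m²
R_2 = (1.13×10^-6)(18.7)/(6.514e-06) = 3.244 Ω
Seg 3: A = 3.32 mm² = 3.320e-06 m²
R_3 = (4.89×10^-7)(9.1)/(3.320e-06) = 1.34 Ω
R_total = R_1 + R_2 + R_3 = 5.63 Ω

5.63 Ω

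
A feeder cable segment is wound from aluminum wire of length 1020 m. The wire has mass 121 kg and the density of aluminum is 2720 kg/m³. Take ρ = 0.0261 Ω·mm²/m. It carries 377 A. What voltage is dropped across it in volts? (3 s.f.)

230 V

ρ = 0.0261 Ω·mm²/m = 2.61×10^-8 Ω·m
A = m/(density·L) = 121/(2720×1020) = 4.3613e-05 m²
R = ρL/A = (2.61×10^-8)(1020)/(4.3613e-05) = 0.6104 Ω
V = IR = 377 × 0.6104 = 230 V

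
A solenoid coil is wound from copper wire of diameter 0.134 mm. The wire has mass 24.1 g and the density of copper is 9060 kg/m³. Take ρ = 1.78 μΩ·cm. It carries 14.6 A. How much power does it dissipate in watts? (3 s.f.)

ρ = 1.78 μΩ·cm = 1.78×10^-8 Ω·m
A = π(d/2)² = π(6.7000e-05 m)² = 1.4103e-08 m²
L = m/(density·A) = 0.0241/(9060×1.4103e-08) = 188.6 m
R = ρL/A = (1.78×10^-8)(188.6)/(1.4103e-08) = 238.1 Ω
P = I²R = (14.6)² × 238.1 = 50700 W

50700 W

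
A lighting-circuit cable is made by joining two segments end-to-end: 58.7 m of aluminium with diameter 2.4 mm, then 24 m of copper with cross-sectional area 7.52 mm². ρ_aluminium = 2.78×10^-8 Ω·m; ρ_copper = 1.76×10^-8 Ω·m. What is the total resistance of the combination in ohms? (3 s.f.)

0.417 Ω

Segment 1: A = π(d/2)² = π(1.2000e-03 m)² = 4.524e-06 m²
R₁ = ρL/A = (2.78×10^-8)(58.7)/(4.524e-06) = 0.3607 Ω
Segment 2: A = 7.52 mm² = 7.520e-06 m²
R₂ = (1.76×10^-8)(24)/(7.520e-06) = 0.05617 Ω
R = R₁ + R₂ = 0.417 Ω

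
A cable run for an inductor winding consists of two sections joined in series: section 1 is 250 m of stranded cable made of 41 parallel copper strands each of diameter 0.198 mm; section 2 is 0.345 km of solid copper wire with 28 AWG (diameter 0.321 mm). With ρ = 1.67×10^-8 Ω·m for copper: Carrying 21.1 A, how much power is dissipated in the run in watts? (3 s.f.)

Section 1: A_strand = π(9.9000e-05)² = 3.079e-08 m²; R₁ = ρL/(N·A_s) = (1.67×10^-8)(250)/(41×3.079e-08) = 3.307 Ω
Section 2: A = π(0.321/2 mm)² = π(1.6050e-04 m)² = 8.093e-08 m²
R₂ = (1.67×10^-8)(345)/(8.093e-08) = 71.19 Ω
R = R₁ + R₂ = 74.5 Ω
P = I²R = (21.1)² × 74.5 = 33200 W

33200 W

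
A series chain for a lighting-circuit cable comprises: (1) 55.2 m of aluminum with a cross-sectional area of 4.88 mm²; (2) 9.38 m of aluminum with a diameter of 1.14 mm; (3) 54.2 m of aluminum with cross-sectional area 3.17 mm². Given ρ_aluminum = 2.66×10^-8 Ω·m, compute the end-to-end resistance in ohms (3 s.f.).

1.00 Ω

Seg 1: A = 4.88 mm² = 4.880e-06 m²
R_1 = (2.66×10^-8)(55.2)/(4.880e-06) = 0.3009 Ω
Seg 2: A = π(d/2)² = π(5.7000e-04 m)² = 1.021e-06 m²
R_2 = (2.66×10^-8)(9.38)/(1.021e-06) = 0.2444 Ω
Seg 3: A = 3.17 mm² = 3.170e-06 m²
R_3 = (2.66×10^-8)(54.2)/(3.170e-06) = 0.4548 Ω
R_total = R_1 + R_2 + R_3 = 1.00 Ω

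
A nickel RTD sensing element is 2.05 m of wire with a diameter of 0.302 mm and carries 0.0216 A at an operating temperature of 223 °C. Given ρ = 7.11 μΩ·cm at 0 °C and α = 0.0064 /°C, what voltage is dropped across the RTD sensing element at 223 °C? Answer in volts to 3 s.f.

0.107 V

ρ = 7.11 μΩ·cm = 7.11×10^-8 Ω·m
A = π(d/2)² = π(1.5100e-04 m)² = 7.163e-08 m²
R₍0₎ = ρL/A = (7.11×10^-8)(2.05)/(7.163e-08) = 2.035 Ω
R₍223₎ = R₍0₎(1 + αΔT) = 2.035 × (1 + 0.0064×223) = 4.939 Ω
V = IR = 0.0216 × 4.939 = 0.107 V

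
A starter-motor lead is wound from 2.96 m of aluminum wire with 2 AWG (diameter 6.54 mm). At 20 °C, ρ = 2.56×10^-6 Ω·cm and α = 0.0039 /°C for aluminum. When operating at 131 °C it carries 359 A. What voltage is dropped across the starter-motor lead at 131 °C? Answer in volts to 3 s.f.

1.16 V

ρ = 2.56×10^-6 Ω·cm = 2.56×10^-8 Ω·m
A = π(6.54/2 mm)² = π(3.2700e-03 m)² = 3.359e-05 m²
R₍20₎ = ρL/A = (2.56×10^-8)(2.96)/(3.359e-05) = 0.002256 Ω
R₍131₎ = R₍20₎(1 + αΔT) = 0.002256 × (1 + 0.0039×111) = 0.003232 Ω
V = IR = 359 × 0.003232 = 1.16 V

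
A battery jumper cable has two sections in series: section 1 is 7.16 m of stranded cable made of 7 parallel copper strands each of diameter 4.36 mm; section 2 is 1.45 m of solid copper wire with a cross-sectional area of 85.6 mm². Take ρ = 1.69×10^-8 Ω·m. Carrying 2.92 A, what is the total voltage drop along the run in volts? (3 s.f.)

0.00422 V

Section 1: A_strand = π(2.1800e-03)² = 1.493e-05 m²; R₁ = ρL/(N·A_s) = (1.69×10^-8)(7.16)/(7×1.493e-05) = 0.001158 Ω
Section 2: A = 85.6 mm² = 8.560e-05 m²
R₂ = (1.69×10^-8)(1.45)/(8.560e-05) = 2.863×10^-4 Ω
R = R₁ + R₂ = 0.001444 Ω
V = IR = 2.92 × 0.001444 = 0.00422 V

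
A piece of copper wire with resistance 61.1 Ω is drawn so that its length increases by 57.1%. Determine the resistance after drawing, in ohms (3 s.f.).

k = 1 + 57.1/100 = 1.571; volume constant ⇒ A' = A/k, so R' = k²R.
R' = 2.468 × 61.1 = 151 Ω

151 Ω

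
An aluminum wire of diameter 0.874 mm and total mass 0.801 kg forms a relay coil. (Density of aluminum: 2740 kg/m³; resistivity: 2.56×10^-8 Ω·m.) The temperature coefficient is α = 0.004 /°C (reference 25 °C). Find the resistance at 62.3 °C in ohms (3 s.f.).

A = π(d/2)² = π(4.3700e-04 m)² = 5.9995e-07 m²
L = m/(density·A) = 0.801/(2740×5.9995e-07) = 487.3 m
R = ρL/A = (2.56×10^-8)(487.3)/(5.9995e-07) = 20.79 Ω
R(62.3 °C) = 20.79 × (1 + 0.004×37.3) = 23.9 Ω

23.9 Ω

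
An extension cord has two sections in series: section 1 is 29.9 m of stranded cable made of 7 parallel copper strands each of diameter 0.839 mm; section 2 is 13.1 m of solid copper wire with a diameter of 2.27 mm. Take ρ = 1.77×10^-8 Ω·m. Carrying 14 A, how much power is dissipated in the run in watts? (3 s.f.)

38.0 W

Section 1: A_strand = π(4.1950e-04)² = 5.529e-07 m²; R₁ = ρL/(N·A_s) = (1.77×10^-8)(29.9)/(7×5.529e-07) = 0.1368 Ω
Section 2: A = π(d/2)² = π(1.1350e-03 m)² = 4.047e-06 m²
R₂ = (1.77×10^-8)(13.1)/(4.047e-06) = 0.05729 Ω
R = R₁ + R₂ = 0.194 Ω
P = I²R = (14)² × 0.194 = 38.0 W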